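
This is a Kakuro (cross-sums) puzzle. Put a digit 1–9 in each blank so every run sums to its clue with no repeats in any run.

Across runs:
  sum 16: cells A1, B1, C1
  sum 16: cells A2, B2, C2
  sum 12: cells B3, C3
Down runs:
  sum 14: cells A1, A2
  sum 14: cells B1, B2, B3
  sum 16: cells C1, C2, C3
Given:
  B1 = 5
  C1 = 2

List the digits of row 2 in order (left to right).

5 2 9

A1 = 16 − 7 = 9 completes the 16 across.
A2 = 14 − 9 = 5 completes the 14 down.
No cell is forced outright now. C2 can only be 8 or 9 (the digits allowed by both its 16 across and its 16 down). If C2 = 8: that forces B2 = 3, after which B3 would have to be in {3,4,5,7,8,9} for the 12 across but in {6} for the 14 down — contradiction. So C2 = 9.
B2 = 16 − 14 = 2 completes the 16 across.
B3 = 14 − 7 = 7 completes the 14 down.
C3 = 12 − 7 = 5 completes the 12 across.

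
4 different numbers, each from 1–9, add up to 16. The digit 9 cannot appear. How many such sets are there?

7

4 distinct digits from 1–9 sum between 10 and 30.
Dropping sets that contain 9.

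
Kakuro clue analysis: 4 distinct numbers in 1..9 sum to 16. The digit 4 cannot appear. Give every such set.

4 distinct digits from 1–9 sum between 10 and 30.
Dropping sets that contain 4.

{1,2,5,8}; {1,2,6,7}; {1,3,5,7}; {2,3,5,6}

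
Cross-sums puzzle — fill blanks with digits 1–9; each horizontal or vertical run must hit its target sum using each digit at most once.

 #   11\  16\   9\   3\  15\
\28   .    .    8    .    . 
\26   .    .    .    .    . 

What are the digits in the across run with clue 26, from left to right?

16 in 2 cells must be {7,9}; 3 in 2 cells must be {1,2}.
R2C3 = 9 − 8 = 1 completes the 9 down.
Given what's placed, R2C4 must be 2 to fit the 26 across and 3 down.
R1C4 = 3 − 2 = 1 completes the 3 down.
Given what's placed, R2C2 must be 9 to fit the 26 across and 16 down.
R1C2 = 16 − 9 = 7 completes the 16 down.
R1C5 = 9: the only remaining digit allowed by both the 28 across and the 15 down.
R2C5 = 15 − 9 = 6 completes the 15 down.
R1C1 = 28 − 25 = 3 completes the 28 across.
R2C1 = 26 − 18 = 8 completes the 26 across.

8 9 1 2 6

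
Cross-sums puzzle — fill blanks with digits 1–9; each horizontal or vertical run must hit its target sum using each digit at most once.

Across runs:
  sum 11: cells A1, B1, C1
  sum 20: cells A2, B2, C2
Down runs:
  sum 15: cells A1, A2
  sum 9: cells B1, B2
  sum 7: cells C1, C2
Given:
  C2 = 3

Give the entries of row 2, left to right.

9 8 3

C1 = 7 − 3 = 4 completes the 7 down.
B2 = 8: the only remaining digit allowed by both the 20 across and the 9 down.
A1 = 6: the only remaining digit allowed by both the 11 across and the 15 down.
B1 = 11 − 10 = 1 completes the 11 across.
A2 = 20 − 11 = 9 completes the 20 across.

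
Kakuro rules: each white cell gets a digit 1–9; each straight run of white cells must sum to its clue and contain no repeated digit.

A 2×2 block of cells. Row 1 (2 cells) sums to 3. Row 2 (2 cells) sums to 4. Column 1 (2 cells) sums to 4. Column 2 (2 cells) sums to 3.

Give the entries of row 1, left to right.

3 in 2 cells must be {1,2}; 4 in 2 cells must be {1,3}.
The 3 across and the 4 down share only 1, so (1,1) = 1.
(1,2) = 3 − 1 = 2 completes the 3 across.
(2,1) = 4 − 1 = 3 completes the 4 down.
(2,2) = 4 − 3 = 1 completes the 4 across.

1 2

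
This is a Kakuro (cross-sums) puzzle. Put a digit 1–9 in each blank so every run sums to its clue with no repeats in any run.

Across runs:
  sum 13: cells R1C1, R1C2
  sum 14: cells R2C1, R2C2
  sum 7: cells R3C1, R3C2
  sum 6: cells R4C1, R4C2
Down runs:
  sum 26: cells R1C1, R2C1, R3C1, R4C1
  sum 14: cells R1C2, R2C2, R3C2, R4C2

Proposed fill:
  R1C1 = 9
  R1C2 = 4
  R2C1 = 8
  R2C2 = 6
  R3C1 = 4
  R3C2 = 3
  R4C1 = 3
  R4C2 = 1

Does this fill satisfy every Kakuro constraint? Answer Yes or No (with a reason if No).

No — the down run R1C1–R4C1 sums to 24, not 26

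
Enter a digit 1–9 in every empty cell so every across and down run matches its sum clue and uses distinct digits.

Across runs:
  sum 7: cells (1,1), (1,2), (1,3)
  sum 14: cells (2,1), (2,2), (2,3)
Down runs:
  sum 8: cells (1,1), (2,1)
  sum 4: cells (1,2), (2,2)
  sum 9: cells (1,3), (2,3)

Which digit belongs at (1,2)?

1

7 in 3 cells must be {1,2,4}; 4 in 2 cells must be {1,3}.
The 7 across and the 4 down share only 1, so (1,2) = 1.
(2,2) = 4 − 1 = 3 completes the 4 down.
Given what's placed, (1,1) must be 2 to fit the 7 across and 8 down.
(1,3) = 7 − 3 = 4 completes the 7 across.
(2,1) = 8 − 2 = 6 completes the 8 down.
(2,3) = 14 − 9 = 5 completes the 14 across.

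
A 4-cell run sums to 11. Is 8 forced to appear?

No

The only way to make 11 from 4 distinct digits is {1,2,3,5}, which does not contain 8.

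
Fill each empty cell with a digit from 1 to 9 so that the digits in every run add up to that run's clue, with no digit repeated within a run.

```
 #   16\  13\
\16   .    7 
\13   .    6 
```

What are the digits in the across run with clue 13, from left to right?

7 6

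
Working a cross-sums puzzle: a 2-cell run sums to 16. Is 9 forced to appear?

The only way to make 16 from 2 distinct digits is {7,9}, which contains 9.

Yes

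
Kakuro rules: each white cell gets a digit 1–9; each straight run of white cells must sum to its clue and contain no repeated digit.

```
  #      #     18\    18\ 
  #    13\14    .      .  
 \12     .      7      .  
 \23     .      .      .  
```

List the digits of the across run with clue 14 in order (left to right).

5 9

23 in 3 cells must be {6,8,9}.
Given what's placed, R2C1 must be 4 to fit the 12 across and 13 down.
R2C3 = 12 − 11 = 1 completes the 12 across.
R3C1 = 13 − 4 = 9 completes the 13 down.
Given what's placed, R3C3 must be 8 to fit the 23 across and 18 down.
R1C3 = 18 − 9 = 9 completes the 18 down.
R3C2 = 23 − 17 = 6 completes the 23 across.
R1C2 = 14 − 9 = 5 completes the 14 across.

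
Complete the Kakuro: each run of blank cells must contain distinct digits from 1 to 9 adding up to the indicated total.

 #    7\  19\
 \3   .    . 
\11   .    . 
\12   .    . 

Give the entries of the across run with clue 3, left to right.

3 in 2 cells must be {1,2}; 7 in 3 cells must be {1,2,4}.
The 3 across and the 19 down share only 2, so R1C2 = 2.
The 12 across and the 7 down share only 4, so R3C1 = 4.
R3C2 = 12 − 4 = 8 completes the 12 across.
R1C1 = 3 − 2 = 1 completes the 3 across.
R2C1 = 7 − 5 = 2 completes the 7 down.
R2C2 = 11 − 2 = 9 completes the 11 across.

1 2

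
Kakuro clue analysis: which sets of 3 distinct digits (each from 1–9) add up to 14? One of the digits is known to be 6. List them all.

{1,6,7}; {3,5,6}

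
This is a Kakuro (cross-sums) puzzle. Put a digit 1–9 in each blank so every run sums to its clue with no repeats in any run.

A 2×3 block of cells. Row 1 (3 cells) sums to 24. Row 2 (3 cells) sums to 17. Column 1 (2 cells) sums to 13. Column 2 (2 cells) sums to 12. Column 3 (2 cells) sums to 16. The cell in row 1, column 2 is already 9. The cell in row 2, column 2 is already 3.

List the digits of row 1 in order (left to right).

24 in 3 cells must be {7,8,9}; 16 in 2 cells must be {7,9}.
Given what's placed, (1,3) must be 7 to fit the 24 across and 16 down.
(2,3) = 16 − 7 = 9 completes the 16 down.
(1,1) = 24 − 16 = 8 completes the 24 across.
(2,1) = 17 − 12 = 5 completes the 17 across.

8 9 7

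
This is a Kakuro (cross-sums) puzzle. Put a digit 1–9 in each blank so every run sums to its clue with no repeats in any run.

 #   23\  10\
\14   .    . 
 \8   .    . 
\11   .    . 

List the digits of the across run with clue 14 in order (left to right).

9, 5

23 in 3 cells must be {6,8,9}.
The 8 across and the 23 down share only 6, so R2C1 = 6.
R2C2 = 8 − 6 = 2 completes the 8 across.
Given what's placed, R1C2 must be 5 to fit the 14 across and 10 down.
R3C2 = 10 − 7 = 3 completes the 10 down.
R1C1 = 14 − 5 = 9 completes the 14 across.
R3C1 = 11 − 3 = 8 completes the 11 across.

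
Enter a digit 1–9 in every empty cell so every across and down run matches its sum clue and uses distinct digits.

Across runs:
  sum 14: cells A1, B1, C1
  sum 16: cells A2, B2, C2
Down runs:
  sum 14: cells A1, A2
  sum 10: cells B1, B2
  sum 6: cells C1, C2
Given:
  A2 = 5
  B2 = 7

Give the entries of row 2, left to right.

A1 = 14 − 5 = 9 completes the 14 down.
B1 = 10 − 7 = 3 completes the 10 down.
C1 = 14 − 12 = 2 completes the 14 across.
C2 = 16 − 12 = 4 completes the 16 across.

5 7 4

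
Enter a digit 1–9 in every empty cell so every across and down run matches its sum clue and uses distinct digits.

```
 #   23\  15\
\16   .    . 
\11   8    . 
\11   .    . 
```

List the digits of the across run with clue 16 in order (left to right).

9, 7

16 in 2 cells must be {7,9}; 23 in 3 cells must be {6,8,9}.
Given what's placed, R1C1 must be 9 to fit the 16 across and 23 down.
R1C2 = 16 − 9 = 7 completes the 16 across.
R2C2 = 11 − 8 = 3 completes the 11 across.
R3C1 = 23 − 17 = 6 completes the 23 down.
R3C2 = 11 − 6 = 5 completes the 11 across.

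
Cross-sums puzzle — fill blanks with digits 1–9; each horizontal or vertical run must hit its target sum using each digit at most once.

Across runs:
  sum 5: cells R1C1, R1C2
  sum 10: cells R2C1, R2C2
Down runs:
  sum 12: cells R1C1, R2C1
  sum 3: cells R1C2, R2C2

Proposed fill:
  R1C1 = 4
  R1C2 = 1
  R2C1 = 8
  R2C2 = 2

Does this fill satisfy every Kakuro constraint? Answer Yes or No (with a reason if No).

Across: 4+1=5; 8+2=10. Down: 4+8=12; 1+2=3. No digit repeats within any run.

Yes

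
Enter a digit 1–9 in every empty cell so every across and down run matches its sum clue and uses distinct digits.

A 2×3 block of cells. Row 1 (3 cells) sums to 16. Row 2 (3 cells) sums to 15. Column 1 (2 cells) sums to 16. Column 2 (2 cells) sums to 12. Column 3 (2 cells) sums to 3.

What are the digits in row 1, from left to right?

16 in 2 cells must be {7,9}; 3 in 2 cells must be {1,2}.
Nothing is forced directly, so branch on (1,1), whose candidates are 7 or 9. If (1,1) = 9: that forces (2,1) = 7, (2,3) = 2, (1,3) = 1, after which (2,2) would have to be in {6} for the 15 across but in {3,4,5,7,8,9} for the 12 down — contradiction. So (1,1) = 7.
Given what's placed, (1,3) must be 1 to fit the 16 across and 3 down.
(2,1) = 16 − 7 = 9 completes the 16 down.
(2,3) = 3 − 1 = 2 completes the 3 down.
(1,2) = 16 − 8 = 8 completes the 16 across.
(2,2) = 15 − 11 = 4 completes the 15 across.

7 8 1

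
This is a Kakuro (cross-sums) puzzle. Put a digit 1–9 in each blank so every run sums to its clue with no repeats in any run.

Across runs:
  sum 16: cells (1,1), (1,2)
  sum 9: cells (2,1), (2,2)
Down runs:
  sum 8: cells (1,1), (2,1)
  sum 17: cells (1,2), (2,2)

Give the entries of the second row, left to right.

1, 8

16 in 2 cells must be {7,9}; 17 in 2 cells must be {8,9}.
The 16 across and the 8 down share only 7, so (1,1) = 7.
(1,2) = 16 − 7 = 9 completes the 16 across.
(2,1) = 8 − 7 = 1 completes the 8 down.
(2,2) = 9 − 1 = 8 completes the 9 across.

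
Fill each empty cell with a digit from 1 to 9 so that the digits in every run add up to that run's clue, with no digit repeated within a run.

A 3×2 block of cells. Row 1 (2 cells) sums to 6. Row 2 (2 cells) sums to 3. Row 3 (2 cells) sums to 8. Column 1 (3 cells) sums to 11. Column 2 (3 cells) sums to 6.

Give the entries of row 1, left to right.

4, 2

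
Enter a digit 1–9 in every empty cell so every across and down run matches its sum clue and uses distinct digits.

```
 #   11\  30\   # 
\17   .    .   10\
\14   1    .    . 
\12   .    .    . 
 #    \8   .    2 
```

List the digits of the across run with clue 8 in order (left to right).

6 2

17 in 2 cells must be {8,9}; 30 in 4 cells must be {6,7,8,9}.
R1C1 = 8: the only remaining digit allowed by both the 17 across and the 11 down.
R1C2 = 17 − 8 = 9 completes the 17 across.
R3C1 = 11 − 9 = 2 completes the 11 down.
R4C2 = 8 − 2 = 6 completes the 8 across.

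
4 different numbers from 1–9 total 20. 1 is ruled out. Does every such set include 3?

Counterexample: {2,4,5,9} sums to 20 under that restriction without using 3.

No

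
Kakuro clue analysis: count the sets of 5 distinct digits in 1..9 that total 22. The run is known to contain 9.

5 distinct digits from 1–9 sum between 15 and 35.
Keeping only sets containing 9.
Enumerating: {1,2,3,7,9}, {1,2,4,6,9}, {1,3,4,5,9}.

3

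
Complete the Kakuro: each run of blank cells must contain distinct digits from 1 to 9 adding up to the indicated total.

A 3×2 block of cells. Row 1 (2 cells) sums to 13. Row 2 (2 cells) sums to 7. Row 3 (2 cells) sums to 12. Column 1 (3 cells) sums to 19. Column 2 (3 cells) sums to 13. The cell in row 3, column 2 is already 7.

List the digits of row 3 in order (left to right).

5 7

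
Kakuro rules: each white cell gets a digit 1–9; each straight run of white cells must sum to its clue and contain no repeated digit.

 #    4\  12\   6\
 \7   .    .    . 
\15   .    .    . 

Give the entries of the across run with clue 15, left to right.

3 8 4

7 in 3 cells must be {1,2,4}; 4 in 2 cells must be {1,3}.
The 7 across and the 4 down share only 1, so R1C1 = 1.
Given what's placed, R1C2 must be 4 to fit the 7 across and 12 down.
R1C3 = 7 − 5 = 2 completes the 7 across.
R2C1 = 4 − 1 = 3 completes the 4 down.
R2C2 = 12 − 4 = 8 completes the 12 down.
R2C3 = 15 − 11 = 4 completes the 15 across.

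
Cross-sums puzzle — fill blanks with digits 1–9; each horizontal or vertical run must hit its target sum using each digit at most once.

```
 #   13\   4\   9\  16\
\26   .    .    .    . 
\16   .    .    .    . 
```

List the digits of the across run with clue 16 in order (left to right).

5, 1, 3, 7

4 in 2 cells must be {1,3}; 16 in 2 cells must be {7,9}.
Only 3 fits R1C2 under both its across sum 26 and down sum 4.
Given what's placed, R1C4 must be 9 to fit the 26 across and 16 down.
R2C2 = 4 − 3 = 1 completes the 4 down.
R2C4 = 16 − 9 = 7 completes the 16 down.
No cell is forced outright now. R2C1 can only be 5 or 6 (the digits allowed by both its 16 across and its 13 down). If R2C1 = 6: then R1C1 would have to be in {6,8} for the 26 across but in {7} for the 13 down — contradiction. So R2C1 = 5.
R1C1 = 13 − 5 = 8 completes the 13 down.
R1C3 = 26 − 20 = 6 completes the 26 across.
R2C3 = 16 − 13 = 3 completes the 16 across.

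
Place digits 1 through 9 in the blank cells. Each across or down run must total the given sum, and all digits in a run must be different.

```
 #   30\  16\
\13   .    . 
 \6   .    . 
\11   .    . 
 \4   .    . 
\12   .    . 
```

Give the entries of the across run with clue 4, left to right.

1, 3

4 in 2 cells must be {1,3}; 16 in 5 cells must be {1,2,3,4,6}.
Nothing is forced directly, so branch on R1C2, whose candidates are 4 or 6. If R1C2 = 4: that forces R1C1 = 9, R5C2 = 3, R4C2 = 1, after which R5C1 would have to be in {9} for the 12 across but in {1,2,3,4,5,6,7,8} for the 30 down — contradiction. So R1C2 = 6.
R1C1 = 13 − 6 = 7 completes the 13 across.
Nothing is forced directly, so branch on R4C1, whose candidates are 1 or 3. If R4C1 = 3: that forces R2C1 = 5, R2C2 = 1, after which R4C2 would have to be in {1} for the 4 across but in {2,3,4} for the 16 down — contradiction. So R4C1 = 1.
R2C1 = 5: the only remaining digit allowed by both the 6 across and the 30 down.
R2C2 = 6 − 5 = 1 completes the 6 across.
R4C2 = 4 − 1 = 3 completes the 4 across.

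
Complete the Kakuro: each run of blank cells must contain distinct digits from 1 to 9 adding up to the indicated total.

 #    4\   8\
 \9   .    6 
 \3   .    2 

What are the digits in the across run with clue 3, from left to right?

1, 2

3 in 2 cells must be {1,2}; 4 in 2 cells must be {1,3}.
R1C1 = 9 − 6 = 3 completes the 9 across.
R2C1 = 3 − 2 = 1 completes the 3 across.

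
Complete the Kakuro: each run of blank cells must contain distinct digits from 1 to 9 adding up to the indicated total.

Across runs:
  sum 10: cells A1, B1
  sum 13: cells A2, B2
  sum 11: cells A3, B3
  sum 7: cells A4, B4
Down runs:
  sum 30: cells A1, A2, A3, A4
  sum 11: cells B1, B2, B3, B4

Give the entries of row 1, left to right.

30 in 4 cells must be {6,7,8,9}; 11 in 4 cells must be {1,2,3,5}.
Only 5 fits B2 under both its across sum 13 and down sum 11.
The 7 across and the 30 down share only 6, so A4 = 6.
B4 = 7 − 6 = 1 completes the 7 across.
A2 = 13 − 5 = 8 completes the 13 across.
No cell is forced outright now. A1 can only be 7 or 9 (the digits allowed by both its 10 across and its 30 down). If A1 = 9: then B1 would have to be in {1} for the 10 across but in {2,3} for the 11 down — contradiction. So A1 = 7.
B1 = 10 − 7 = 3 completes the 10 across.

7, 3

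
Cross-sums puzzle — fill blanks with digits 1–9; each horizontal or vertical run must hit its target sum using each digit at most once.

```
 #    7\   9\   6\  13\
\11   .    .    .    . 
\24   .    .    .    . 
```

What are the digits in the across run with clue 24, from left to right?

4 7 5 8

11 in 4 cells must be {1,2,3,5}.
Only 5 fits R1C4 under both its across sum 11 and down sum 13.
R2C4 = 13 − 5 = 8 completes the 13 down.
Nothing is forced directly, so branch on R1C2, whose candidates are 1 or 2 or 3. If R1C2 = 1: that forces R1C3 = 2, after which R2C2 would have to be in {1,2,3,4,5,6,7,9} for the 24 across but in {8} for the 9 down — contradiction. If R1C2 = 3: that forces R2C2 = 6, R2C3 = 1, after which R1C3 would have to be in {1,2} for the 11 across but in {5} for the 6 down — contradiction. So R1C2 = 2.
R1C3 = 1: the only remaining digit allowed by both the 11 across and the 6 down.
R2C2 = 9 − 2 = 7 completes the 9 down.
R2C3 = 6 − 1 = 5 completes the 6 down.
R1C1 = 11 − 8 = 3 completes the 11 across.
R2C1 = 24 − 20 = 4 completes the 24 across.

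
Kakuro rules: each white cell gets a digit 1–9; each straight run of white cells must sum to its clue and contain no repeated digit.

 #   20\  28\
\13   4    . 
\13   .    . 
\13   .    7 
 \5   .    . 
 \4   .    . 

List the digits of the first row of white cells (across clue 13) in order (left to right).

4 9

4 in 2 cells must be {1,3}.
R1C2 = 13 − 4 = 9 completes the 13 across.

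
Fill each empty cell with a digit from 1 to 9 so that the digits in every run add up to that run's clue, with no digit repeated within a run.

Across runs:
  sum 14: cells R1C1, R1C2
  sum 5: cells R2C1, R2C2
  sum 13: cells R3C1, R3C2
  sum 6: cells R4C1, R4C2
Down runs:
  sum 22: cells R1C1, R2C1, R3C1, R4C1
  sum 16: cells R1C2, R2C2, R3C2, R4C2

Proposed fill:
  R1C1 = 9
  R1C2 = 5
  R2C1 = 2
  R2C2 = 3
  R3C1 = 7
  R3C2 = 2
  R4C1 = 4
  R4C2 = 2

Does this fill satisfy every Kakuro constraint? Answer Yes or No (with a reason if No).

No — the across run R3C1–R3C2 sums to 9, not 13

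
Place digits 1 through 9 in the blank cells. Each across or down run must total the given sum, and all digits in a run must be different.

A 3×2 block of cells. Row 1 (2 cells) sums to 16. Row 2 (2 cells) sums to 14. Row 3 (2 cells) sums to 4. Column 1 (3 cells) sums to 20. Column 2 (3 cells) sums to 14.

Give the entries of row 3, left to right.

16 in 2 cells must be {7,9}; 4 in 2 cells must be {1,3}.
The 4 across and the 20 down share only 3, so (3,1) = 3.
(3,2) = 4 − 3 = 1 completes the 4 across.
Given what's placed, (1,1) must be 9 to fit the 16 across and 20 down.
(1,2) = 16 − 9 = 7 completes the 16 across.
(2,1) = 20 − 12 = 8 completes the 20 down.
(2,2) = 14 − 8 = 6 completes the 14 across.

3, 1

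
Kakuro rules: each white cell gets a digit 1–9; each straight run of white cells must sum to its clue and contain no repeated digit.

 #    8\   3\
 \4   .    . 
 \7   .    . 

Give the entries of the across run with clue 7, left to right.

5, 2

4 in 2 cells must be {1,3}; 3 in 2 cells must be {1,2}.
The 4 across and the 3 down share only 1, so R1C2 = 1.
R2C2 = 3 − 1 = 2 completes the 3 down.
R1C1 = 4 − 1 = 3 completes the 4 across.
R2C1 = 7 − 2 = 5 completes the 7 across.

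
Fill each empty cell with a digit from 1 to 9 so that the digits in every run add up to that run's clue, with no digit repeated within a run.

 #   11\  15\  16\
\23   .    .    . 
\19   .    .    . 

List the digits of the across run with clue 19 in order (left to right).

3, 9, 7

23 in 3 cells must be {6,8,9}; 16 in 2 cells must be {7,9}.
The 23 across and the 16 down share only 9, so R1C3 = 9.
R2C3 = 16 − 9 = 7 completes the 16 down.
Nothing is forced directly, so branch on R2C2, whose candidates are 8 or 9. If R2C2 = 8: then R1C2 would have to be in {6,8} for the 23 across but in {7} for the 15 down — contradiction. So R2C2 = 9.
R1C2 = 15 − 9 = 6 completes the 15 down.
R2C1 = 19 − 16 = 3 completes the 19 across.
R1C1 = 23 − 15 = 8 completes the 23 across.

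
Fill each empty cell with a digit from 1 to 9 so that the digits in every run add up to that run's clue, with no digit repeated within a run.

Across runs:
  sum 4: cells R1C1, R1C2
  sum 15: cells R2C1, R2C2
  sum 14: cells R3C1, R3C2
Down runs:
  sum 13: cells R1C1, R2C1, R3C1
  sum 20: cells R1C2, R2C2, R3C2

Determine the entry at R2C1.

7

4 in 2 cells must be {1,3}.
The 4 across and the 20 down share only 3, so R1C2 = 3.
R1C1 = 4 − 3 = 1 completes the 4 across.
Nothing is forced directly, so branch on R2C2, whose candidates are 8 or 9. If R2C2 = 9: then R2C1 would have to be in {6} for the 15 across but in {3,4,5,7,8,9} for the 13 down — contradiction. So R2C2 = 8.
R2C1 = 15 − 8 = 7 completes the 15 across.
R3C1 = 13 − 8 = 5 completes the 13 down.
R3C2 = 14 − 5 = 9 completes the 14 across.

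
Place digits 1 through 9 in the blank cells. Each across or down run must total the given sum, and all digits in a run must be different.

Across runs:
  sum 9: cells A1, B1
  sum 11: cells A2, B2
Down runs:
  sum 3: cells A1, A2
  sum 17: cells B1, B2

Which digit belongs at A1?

1

3 in 2 cells must be {1,2}; 17 in 2 cells must be {8,9}.
The 9 across and the 17 down share only 8, so B1 = 8.
The 11 across and the 3 down share only 2, so A2 = 2.
B2 = 11 − 2 = 9 completes the 11 across.
A1 = 9 − 8 = 1 completes the 9 across.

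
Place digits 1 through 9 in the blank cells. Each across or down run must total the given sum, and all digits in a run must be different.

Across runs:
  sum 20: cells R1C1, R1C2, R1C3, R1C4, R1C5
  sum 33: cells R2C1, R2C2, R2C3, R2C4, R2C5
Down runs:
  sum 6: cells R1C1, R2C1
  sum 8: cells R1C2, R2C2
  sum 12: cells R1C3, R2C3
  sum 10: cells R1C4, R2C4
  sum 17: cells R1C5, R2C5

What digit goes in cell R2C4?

9

17 in 2 cells must be {8,9}.
Nothing is forced directly, so branch on R2C1, whose candidates are 4 or 5. If R2C1 = 5: that forces R1C1 = 1, R2C2 = 7, after which R1C2 would have to be in {2,3,4,5,6,7,8,9} for the 20 across but in {1} for the 8 down — contradiction. So R2C1 = 4.
R1C1 = 6 − 4 = 2 completes the 6 down.
Nothing is forced directly, so branch on R2C4, whose candidates are 7 or 8 or 9. If R2C4 = 7: that forces R1C4 = 3, R2C2 = 5, after which R1C2 would have to be in {1,4,5,6,8,9} for the 20 across but in {3} for the 8 down — contradiction. If R2C4 = 8: then R1C4 would have to be in {1,3,4,5,6,7,8,9} for the 20 across but in {2} for the 10 down — contradiction. So R2C4 = 9.
R1C4 = 10 − 9 = 1 completes the 10 down.
R2C5 = 8: the only remaining digit allowed by both the 33 across and the 17 down.
R1C5 = 17 − 8 = 9 completes the 17 down.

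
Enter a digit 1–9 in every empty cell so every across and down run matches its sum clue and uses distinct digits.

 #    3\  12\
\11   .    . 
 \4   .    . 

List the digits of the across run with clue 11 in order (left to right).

4 in 2 cells must be {1,3}; 3 in 2 cells must be {1,2}.
The 11 across and the 3 down share only 2, so R1C1 = 2.
R1C2 = 11 − 2 = 9 completes the 11 across.
R2C1 = 3 − 2 = 1 completes the 3 down.
R2C2 = 4 − 1 = 3 completes the 4 across.

2 9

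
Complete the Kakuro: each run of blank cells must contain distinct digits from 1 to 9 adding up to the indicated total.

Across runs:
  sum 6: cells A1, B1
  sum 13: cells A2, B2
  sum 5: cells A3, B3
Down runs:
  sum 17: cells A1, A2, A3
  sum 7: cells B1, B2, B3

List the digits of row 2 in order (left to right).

7 in 3 cells must be {1,2,4}.
The 13 across and the 7 down share only 4, so B2 = 4.
A2 = 13 − 4 = 9 completes the 13 across.
Nothing is forced directly, so branch on B1, whose candidates are 1 or 2. If B1 = 2: then A1 would have to be in {4} for the 6 across but in {1,2,3,5,6,7} for the 17 down — contradiction. So B1 = 1.
A1 = 6 − 1 = 5 completes the 6 across.
A3 = 17 − 14 = 3 completes the 17 down.
B3 = 5 − 3 = 2 completes the 5 across.

9 4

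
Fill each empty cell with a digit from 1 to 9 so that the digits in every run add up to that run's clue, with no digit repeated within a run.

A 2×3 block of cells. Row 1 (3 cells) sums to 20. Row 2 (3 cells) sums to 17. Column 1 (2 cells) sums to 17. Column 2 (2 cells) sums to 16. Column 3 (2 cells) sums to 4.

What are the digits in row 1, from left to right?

17 in 2 cells must be {8,9}; 16 in 2 cells must be {7,9}; 4 in 2 cells must be {1,3}.
The 20 across and the 4 down share only 3, so (1,3) = 3.
(2,3) = 4 − 3 = 1 completes the 4 down.
Given what's placed, (1,2) must be 9 to fit the 20 across and 16 down.
(2,1) = 9: the only remaining digit allowed by both the 17 across and the 17 down.
(2,2) = 17 − 10 = 7 completes the 17 across.
(1,1) = 20 − 12 = 8 completes the 20 across.

8 9 3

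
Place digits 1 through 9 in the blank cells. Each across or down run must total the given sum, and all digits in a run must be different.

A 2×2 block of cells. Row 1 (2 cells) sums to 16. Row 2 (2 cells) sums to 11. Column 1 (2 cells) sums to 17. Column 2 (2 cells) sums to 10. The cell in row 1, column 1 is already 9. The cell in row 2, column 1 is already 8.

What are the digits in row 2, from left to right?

16 in 2 cells must be {7,9}; 17 in 2 cells must be {8,9}.
(1,2) = 16 − 9 = 7 completes the 16 across.
(2,2) = 11 − 8 = 3 completes the 11 across.

8 3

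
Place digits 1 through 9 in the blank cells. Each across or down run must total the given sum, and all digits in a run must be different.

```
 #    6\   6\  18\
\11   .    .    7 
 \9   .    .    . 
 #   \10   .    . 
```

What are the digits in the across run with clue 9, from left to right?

6 in 3 cells must be {1,2,3}.
Given what's placed, R1C1 must be 1 to fit the 11 across and 6 down.
R1C2 = 11 − 8 = 3 completes the 11 across.
R2C1 = 6 − 1 = 5 completes the 6 down.
Given what's placed, R2C2 must be 1 to fit the 9 across and 6 down.
R2C3 = 9 − 6 = 3 completes the 9 across.
R3C2 = 6 − 4 = 2 completes the 6 down.
R3C3 = 10 − 2 = 8 completes the 10 across.

5, 1, 3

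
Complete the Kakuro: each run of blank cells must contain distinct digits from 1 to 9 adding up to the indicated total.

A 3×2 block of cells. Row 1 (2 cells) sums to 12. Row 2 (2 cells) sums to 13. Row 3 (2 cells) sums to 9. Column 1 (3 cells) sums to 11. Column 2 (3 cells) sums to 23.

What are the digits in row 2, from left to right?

23 in 3 cells must be {6,8,9}.
Nothing is forced directly, so branch on (3,2), whose candidates are 6 or 8. If (3,2) = 6: that forces (3,1) = 3, (1,1) = 7, after which (1,2) would have to be in {5} for the 12 across but in {8,9} for the 23 down — contradiction. So (3,2) = 8.
Given what's placed, (1,2) must be 9 to fit the 12 across and 23 down.
(2,2) = 23 − 17 = 6 completes the 23 down.
(3,1) = 9 − 8 = 1 completes the 9 across.
(1,1) = 12 − 9 = 3 completes the 12 across.
(2,1) = 13 − 6 = 7 completes the 13 across.

7, 6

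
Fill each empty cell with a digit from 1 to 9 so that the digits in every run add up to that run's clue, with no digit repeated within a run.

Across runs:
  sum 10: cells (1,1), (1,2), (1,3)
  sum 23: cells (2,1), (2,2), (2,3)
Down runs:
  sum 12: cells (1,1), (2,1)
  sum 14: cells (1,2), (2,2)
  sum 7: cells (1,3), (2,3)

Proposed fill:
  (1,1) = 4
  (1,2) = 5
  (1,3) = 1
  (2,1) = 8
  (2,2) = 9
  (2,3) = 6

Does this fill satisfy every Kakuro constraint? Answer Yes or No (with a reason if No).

Yes

Across: 4+5+1=10; 8+9+6=23. Down: 4+8=12; 5+9=14; 1+6=7. No digit repeats within any run.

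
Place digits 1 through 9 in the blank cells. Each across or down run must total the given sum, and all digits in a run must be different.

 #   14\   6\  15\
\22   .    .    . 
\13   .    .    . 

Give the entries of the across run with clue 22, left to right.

9, 5, 8

The 22 across and the 6 down share only 5, so R1C2 = 5.
R2C2 = 6 − 5 = 1 completes the 6 down.
Nothing is forced directly, so branch on R1C1, whose candidates are 8 or 9. If R1C1 = 8: that forces R1C3 = 9, after which R2C1 would have to be in {3,4,5,7,8,9} for the 13 across but in {6} for the 14 down — contradiction. So R1C1 = 9.
R1C3 = 22 − 14 = 8 completes the 22 across.
R2C1 = 14 − 9 = 5 completes the 14 down.
R2C3 = 13 − 6 = 7 completes the 13 across.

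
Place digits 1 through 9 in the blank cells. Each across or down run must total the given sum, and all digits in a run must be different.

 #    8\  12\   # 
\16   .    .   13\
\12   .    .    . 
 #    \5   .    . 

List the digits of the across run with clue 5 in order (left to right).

1, 4

16 in 2 cells must be {7,9}.
The 16 across and the 8 down share only 7, so R1C1 = 7.
R1C2 = 16 − 7 = 9 completes the 16 across.
R2C1 = 8 − 7 = 1 completes the 8 down.
R2C2 = 2: the only remaining digit allowed by both the 12 across and the 12 down.
R2C3 = 12 − 3 = 9 completes the 12 across.
R3C2 = 12 − 11 = 1 completes the 12 down.
R3C3 = 5 − 1 = 4 completes the 5 across.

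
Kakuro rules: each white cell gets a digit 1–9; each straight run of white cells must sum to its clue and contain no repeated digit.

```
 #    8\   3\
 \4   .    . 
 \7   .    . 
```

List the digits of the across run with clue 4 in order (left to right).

4 in 2 cells must be {1,3}; 3 in 2 cells must be {1,2}.
The 4 across and the 3 down share only 1, so R1C2 = 1.
R2C2 = 3 − 1 = 2 completes the 3 down.
R1C1 = 4 − 1 = 3 completes the 4 across.
R2C1 = 7 − 2 = 5 completes the 7 across.

3, 1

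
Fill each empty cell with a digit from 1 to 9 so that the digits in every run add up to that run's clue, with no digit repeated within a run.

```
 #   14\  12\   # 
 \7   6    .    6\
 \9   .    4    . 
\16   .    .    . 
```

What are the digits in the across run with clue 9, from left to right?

3 4 2

R1C2 = 7 − 6 = 1 completes the 7 across.
Given what's placed, R2C1 must be 3 to fit the 9 across and 14 down.
R2C3 = 9 − 7 = 2 completes the 9 across.
R3C1 = 14 − 9 = 5 completes the 14 down.
R3C2 = 12 − 5 = 7 completes the 12 down.
R3C3 = 16 − 12 = 4 completes the 16 across.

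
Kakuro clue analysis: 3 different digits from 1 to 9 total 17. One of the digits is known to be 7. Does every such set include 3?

No

Counterexample: {1,7,9} sums to 17 under that restriction without using 3.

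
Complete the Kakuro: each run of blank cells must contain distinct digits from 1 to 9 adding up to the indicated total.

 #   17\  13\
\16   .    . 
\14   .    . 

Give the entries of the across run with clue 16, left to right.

9 7

16 in 2 cells must be {7,9}; 17 in 2 cells must be {8,9}.
The 16 across and the 17 down share only 9, so R1C1 = 9.
R1C2 = 16 − 9 = 7 completes the 16 across.
R2C1 = 17 − 9 = 8 completes the 17 down.
R2C2 = 14 − 8 = 6 completes the 14 across.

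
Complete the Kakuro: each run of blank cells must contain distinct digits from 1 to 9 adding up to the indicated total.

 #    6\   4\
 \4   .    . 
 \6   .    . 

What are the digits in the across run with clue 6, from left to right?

5 1

4 in 2 cells must be {1,3}.
The 4 across and the 6 down share only 1, so R1C1 = 1.
R1C2 = 4 − 1 = 3 completes the 4 across.
R2C1 = 6 − 1 = 5 completes the 6 down.
R2C2 = 6 − 5 = 1 completes the 6 across.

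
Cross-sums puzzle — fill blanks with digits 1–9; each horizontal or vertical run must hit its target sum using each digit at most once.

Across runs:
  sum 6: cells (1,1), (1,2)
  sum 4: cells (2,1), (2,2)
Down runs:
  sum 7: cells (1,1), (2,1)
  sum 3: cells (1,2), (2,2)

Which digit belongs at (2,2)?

4 in 2 cells must be {1,3}; 3 in 2 cells must be {1,2}.
The 4 across and the 3 down share only 1, so (2,2) = 1.
(1,2) = 3 − 1 = 2 completes the 3 down.
(2,1) = 4 − 1 = 3 completes the 4 across.
(1,1) = 6 − 2 = 4 completes the 6 across.

1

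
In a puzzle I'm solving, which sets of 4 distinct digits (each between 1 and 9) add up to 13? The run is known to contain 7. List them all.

{1,2,3,7}

4 distinct digits from 1–9 sum between 10 and 30.
Keeping only sets containing 7.
Only one set works: {1,2,3,7}.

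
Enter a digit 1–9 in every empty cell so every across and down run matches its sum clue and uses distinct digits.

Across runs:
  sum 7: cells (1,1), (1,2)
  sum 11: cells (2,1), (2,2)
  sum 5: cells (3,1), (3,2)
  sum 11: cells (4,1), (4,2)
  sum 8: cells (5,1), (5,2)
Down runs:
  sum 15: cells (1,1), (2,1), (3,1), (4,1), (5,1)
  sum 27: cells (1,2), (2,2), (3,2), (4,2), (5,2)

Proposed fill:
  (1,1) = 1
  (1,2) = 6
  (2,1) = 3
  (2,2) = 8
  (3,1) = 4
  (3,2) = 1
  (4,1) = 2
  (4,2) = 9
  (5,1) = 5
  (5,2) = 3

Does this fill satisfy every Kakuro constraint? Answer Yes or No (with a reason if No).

Yes

Across: 1+6=7; 3+8=11; 4+1=5; 2+9=11; 5+3=8. Down: 1+3+4+2+5=15; 6+8+1+9+3=27. No digit repeats within any run.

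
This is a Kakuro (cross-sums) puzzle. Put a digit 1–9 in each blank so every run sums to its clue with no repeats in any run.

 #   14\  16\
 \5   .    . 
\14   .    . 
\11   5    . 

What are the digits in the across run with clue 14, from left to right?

R3C2 = 11 − 5 = 6 completes the 11 across.
Nothing is forced directly, so branch on R2C1, whose candidates are 6 or 8. If R2C1 = 8: that forces R1C1 = 1, after which R1C2 would have to be in {4} for the 5 across but in {1,2,3,7,8,9} for the 16 down — contradiction. So R2C1 = 6.
R1C1 = 14 − 11 = 3 completes the 14 down.
R1C2 = 5 − 3 = 2 completes the 5 across.
R2C2 = 14 − 6 = 8 completes the 14 across.

6 8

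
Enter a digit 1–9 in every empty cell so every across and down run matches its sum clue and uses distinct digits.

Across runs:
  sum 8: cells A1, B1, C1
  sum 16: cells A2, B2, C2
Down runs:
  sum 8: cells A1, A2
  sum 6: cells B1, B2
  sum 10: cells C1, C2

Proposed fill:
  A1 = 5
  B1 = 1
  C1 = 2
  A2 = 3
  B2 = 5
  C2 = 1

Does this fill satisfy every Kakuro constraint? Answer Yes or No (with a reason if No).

No — the across run A2–C2 sums to 9, not 16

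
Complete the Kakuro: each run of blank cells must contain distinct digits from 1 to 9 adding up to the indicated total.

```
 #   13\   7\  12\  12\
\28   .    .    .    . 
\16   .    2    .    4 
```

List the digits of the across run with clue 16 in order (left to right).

R1C2 = 7 − 2 = 5 completes the 7 down.
R1C4 = 12 − 4 = 8 completes the 12 down.
Given what's placed, R1C3 must be 9 to fit the 28 across and 12 down.
R2C3 = 12 − 9 = 3 completes the 12 down.
R1C1 = 28 − 22 = 6 completes the 28 across.
R2C1 = 16 − 9 = 7 completes the 16 across.

7, 2, 3, 4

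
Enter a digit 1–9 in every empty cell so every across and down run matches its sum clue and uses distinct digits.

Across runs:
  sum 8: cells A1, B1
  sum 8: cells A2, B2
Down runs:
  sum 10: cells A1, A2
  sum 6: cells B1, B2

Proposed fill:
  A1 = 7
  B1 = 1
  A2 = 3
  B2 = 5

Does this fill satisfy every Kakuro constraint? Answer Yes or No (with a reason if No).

Across: 7+1=8; 3+5=8. Down: 7+3=10; 1+5=6. No digit repeats within any run.

Yes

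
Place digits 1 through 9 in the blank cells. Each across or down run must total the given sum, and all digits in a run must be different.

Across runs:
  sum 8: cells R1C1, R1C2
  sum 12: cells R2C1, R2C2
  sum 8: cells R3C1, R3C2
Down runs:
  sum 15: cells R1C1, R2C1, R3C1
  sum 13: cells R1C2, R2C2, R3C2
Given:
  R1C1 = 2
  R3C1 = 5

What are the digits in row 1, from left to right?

2 6

R1C2 = 8 − 2 = 6 completes the 8 across.
R2C1 = 15 − 7 = 8 completes the 15 down.
R2C2 = 12 − 8 = 4 completes the 12 across.
R3C2 = 8 − 5 = 3 completes the 8 across.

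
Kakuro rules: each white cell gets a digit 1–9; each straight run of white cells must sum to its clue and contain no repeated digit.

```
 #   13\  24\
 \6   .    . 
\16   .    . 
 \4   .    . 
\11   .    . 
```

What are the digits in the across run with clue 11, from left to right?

3 8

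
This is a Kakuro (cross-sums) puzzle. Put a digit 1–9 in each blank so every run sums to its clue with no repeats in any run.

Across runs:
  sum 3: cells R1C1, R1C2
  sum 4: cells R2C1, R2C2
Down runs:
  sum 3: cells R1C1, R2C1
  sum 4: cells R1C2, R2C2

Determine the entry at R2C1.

3 in 2 cells must be {1,2}; 4 in 2 cells must be {1,3}.
The 3 across and the 4 down share only 1, so R1C2 = 1.
The 4 across and the 3 down share only 1, so R2C1 = 1.
R2C2 = 4 − 1 = 3 completes the 4 across.
R1C1 = 3 − 1 = 2 completes the 3 across.

1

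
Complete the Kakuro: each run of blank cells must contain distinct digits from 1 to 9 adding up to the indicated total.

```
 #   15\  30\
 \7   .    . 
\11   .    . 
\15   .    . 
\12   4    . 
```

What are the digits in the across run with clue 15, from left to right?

8 7

30 in 4 cells must be {6,7,8,9}.
The 7 across and the 30 down share only 6, so R1C2 = 6.
R4C2 = 12 − 4 = 8 completes the 12 across.
R1C1 = 7 − 6 = 1 completes the 7 across.
Nothing is forced directly, so branch on R2C2, whose candidates are 7 or 9. If R2C2 = 7: then R2C1 would have to be in {4} for the 11 across but in {2,3,7,8} for the 15 down — contradiction. So R2C2 = 9.
R2C1 = 11 − 9 = 2 completes the 11 across.
R3C1 = 15 − 7 = 8 completes the 15 down.
R3C2 = 15 − 8 = 7 completes the 15 across.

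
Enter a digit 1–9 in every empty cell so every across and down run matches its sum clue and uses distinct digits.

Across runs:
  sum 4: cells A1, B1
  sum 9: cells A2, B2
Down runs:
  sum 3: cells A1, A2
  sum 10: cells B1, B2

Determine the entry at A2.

2

4 in 2 cells must be {1,3}; 3 in 2 cells must be {1,2}.
The 4 across and the 3 down share only 1, so A1 = 1.
B1 = 4 − 1 = 3 completes the 4 across.
A2 = 3 − 1 = 2 completes the 3 down.
B2 = 9 − 2 = 7 completes the 9 across.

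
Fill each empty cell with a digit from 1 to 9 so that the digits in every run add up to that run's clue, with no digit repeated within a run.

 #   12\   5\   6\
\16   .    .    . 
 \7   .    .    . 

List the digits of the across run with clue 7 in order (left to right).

7 in 3 cells must be {1,2,4}.
The 7 across and the 12 down share only 4, so R2C1 = 4.
R1C1 = 12 − 4 = 8 completes the 12 down.
Nothing is forced directly, so branch on R2C2, whose candidates are 1 or 2. If R2C2 = 1: then R1C2 would have to be in {1,2,3,5,6,7} for the 16 across but in {4} for the 5 down — contradiction. So R2C2 = 2.
R1C2 = 5 − 2 = 3 completes the 5 down.
R1C3 = 16 − 11 = 5 completes the 16 across.
R2C3 = 7 − 6 = 1 completes the 7 across.

4, 2, 1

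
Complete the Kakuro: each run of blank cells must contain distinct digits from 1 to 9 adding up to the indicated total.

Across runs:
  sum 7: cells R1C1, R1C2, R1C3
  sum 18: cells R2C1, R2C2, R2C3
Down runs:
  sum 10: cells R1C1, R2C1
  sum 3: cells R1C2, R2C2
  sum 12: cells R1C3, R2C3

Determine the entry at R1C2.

2

7 in 3 cells must be {1,2,4}; 3 in 2 cells must be {1,2}.
The 7 across and the 12 down share only 4, so R1C3 = 4.
R2C3 = 12 − 4 = 8 completes the 12 down.
Given what's placed, R2C2 must be 1 to fit the 18 across and 3 down.
R1C2 = 3 − 1 = 2 completes the 3 down.
R2C1 = 18 − 9 = 9 completes the 18 across.
R1C1 = 7 − 6 = 1 completes the 7 across.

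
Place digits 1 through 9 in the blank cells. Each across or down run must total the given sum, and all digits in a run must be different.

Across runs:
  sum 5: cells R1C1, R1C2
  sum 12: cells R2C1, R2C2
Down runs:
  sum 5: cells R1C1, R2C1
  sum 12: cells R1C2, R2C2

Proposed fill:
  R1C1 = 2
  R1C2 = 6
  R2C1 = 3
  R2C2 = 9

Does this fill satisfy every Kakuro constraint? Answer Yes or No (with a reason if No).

No — the across run R1C1–R1C2 sums to 8, not 5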